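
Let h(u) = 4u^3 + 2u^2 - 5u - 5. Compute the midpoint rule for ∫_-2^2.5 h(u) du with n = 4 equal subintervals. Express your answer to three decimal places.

8.314

Δu = (2.5 − (-2))/4 = 1.125.
Midpoints: -1.4375, -0.3125, 0.8125, 1.9375.
h(-1.4375) = -5695/1024, h(-0.3125) = -3445/1024, h(0.8125) = -5731/1024, h(1.9375) = 22439/1024.
Sum = Δu · [h(-1.4375) + h(-0.3125) + h(0.8125) + h(1.9375)].
Sum ≈ 8.314.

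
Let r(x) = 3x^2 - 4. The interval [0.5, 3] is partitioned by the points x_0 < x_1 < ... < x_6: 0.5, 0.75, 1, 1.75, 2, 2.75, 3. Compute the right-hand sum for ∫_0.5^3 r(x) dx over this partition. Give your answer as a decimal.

Subinterval widths: 0.25, 0.25, 0.75, 0.25, 0.75, 0.25.
Right endpoints: 0.75, 1, 1.75, 2, 2.75, 3.
r(0.75) = -2.3125, r(1) = -1, r(1.75) = 5.1875, r(2) = 8, r(2.75) = 18.6875, r(3) = 23.
Sum = Σ Δx_i · r(x_i).
Sum = 24.828125.

24.828125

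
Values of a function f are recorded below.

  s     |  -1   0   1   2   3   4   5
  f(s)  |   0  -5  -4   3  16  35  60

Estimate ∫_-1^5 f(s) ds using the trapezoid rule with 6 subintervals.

Δs = 1.
T_6 = (1/2)·[0 + 2·(-5) + 2·(-4) + 2·3 + 2·16 + 2·35 + 60] = 75.

75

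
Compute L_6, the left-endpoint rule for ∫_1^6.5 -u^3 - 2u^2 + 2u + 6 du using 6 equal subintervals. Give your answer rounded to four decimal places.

Δu = (6.5 − 1)/6 = 11/12.
Left endpoints: 1, 23/12, 17/6, 3.75, 14/3, 67/12.
f(1) = 5, f(23/12) = -7871/1728, f(17/6) = -5861/216, f(3.75) = -67.359375, f(14/3) = -3506/27, f(67/12) = -378835/1728.
Sum = Δu · [f(1) + f(23/12) + f(17/6) + ...].
Sum ≈ -406.2059.

-406.2059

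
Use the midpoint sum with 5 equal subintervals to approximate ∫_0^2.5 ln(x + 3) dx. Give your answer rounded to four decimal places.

Δx = (2.5 − 0)/5 = 0.5.
Midpoints: 0.25, 0.75, 1.25, 1.75, 2.25.
f(0.25) ≈ 1.1787, f(0.75) ≈ 1.3218, f(1.25) ≈ 1.4469, f(1.75) ≈ 1.5581, f(2.25) ≈ 1.6582.
Sum = Δx · [f(0.25) + f(0.75) + f(1.25) + f(1.75) + f(2.25)].
Sum ≈ 3.5819.

3.5819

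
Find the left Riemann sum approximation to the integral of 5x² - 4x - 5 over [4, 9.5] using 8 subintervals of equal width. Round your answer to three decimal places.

1028.403

Δx = (9.5 − 4)/8 = 0.6875.
Left endpoints: 4, 4.6875, 5.375, 6.0625, 6.75, 7.4375, 8.125, 8.8125.
f(4) = 59, f(4.6875) = 86.11328125, f(5.375) = 117.953125, f(6.0625) = 154.51953125, f(6.75) = 195.8125, f(7.4375) = 241.83203125, f(8.125) = 292.578125, f(8.8125) = 348.05078125.
Sum = Δx · [f(4) + f(4.6875) + f(5.375) + ...].
Sum ≈ 1028.403.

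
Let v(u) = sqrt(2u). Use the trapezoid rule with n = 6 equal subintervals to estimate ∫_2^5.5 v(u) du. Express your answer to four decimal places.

9.4887

Δu = (5.5 − 2)/6 = 7/12.
v(2) ≈ 2.0000, v(31/12) ≈ 2.2730, v(19/6) ≈ 2.5166, v(3.75) ≈ 2.7386, v(13/3) ≈ 2.9439, v(59/12) ≈ 3.1358, v(5.5) ≈ 3.3166.
T_6 = (Δu/2)·[v(u_0) + 2v(u_1) + ... + 2v(u_{5}) + v(u_6)].
Sum ≈ 9.4887.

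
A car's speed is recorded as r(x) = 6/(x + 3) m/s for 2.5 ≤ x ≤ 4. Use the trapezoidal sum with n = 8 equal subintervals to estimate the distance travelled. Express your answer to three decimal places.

Δx = (4 − 2.5)/8 = 0.1875.
r(2.5) = 12/11, r(2.6875) = 96/91, r(2.875) = 48/47, r(3.0625) = 96/97, r(3.25) = 0.96, r(3.4375) = 96/103, r(3.625) = 48/53, r(3.8125) = 96/109, r(4) = 6/7.
T_8 = (Δx/2)·[r(x_0) + 2r(x_1) + ... + 2r(x_{7}) + r(x_8)].
Sum ≈ 1.447.

1.447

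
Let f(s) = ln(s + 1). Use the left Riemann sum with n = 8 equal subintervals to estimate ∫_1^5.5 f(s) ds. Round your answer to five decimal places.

5.93983

Δs = (5.5 − 1)/8 = 0.5625.
Left endpoints: 1, 1.5625, 2.125, 2.6875, 3.25, 3.8125, 4.375, 4.9375.
f(1) ≈ 0.69315, f(1.5625) ≈ 0.94098, f(2.125) ≈ 1.13943, f(2.6875) ≈ 1.30495, f(3.25) ≈ 1.44692, f(3.8125) ≈ 1.57122, f(4.375) ≈ 1.68176, f(4.9375) ≈ 1.78129.
Sum = Δs · [f(1) + f(1.5625) + f(2.125) + ...].
Sum ≈ 5.93983.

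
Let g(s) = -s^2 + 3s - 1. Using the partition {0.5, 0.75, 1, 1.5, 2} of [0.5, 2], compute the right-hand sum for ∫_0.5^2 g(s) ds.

1.546875

Subinterval widths: 0.25, 0.25, 0.5, 0.5.
Right endpoints: 0.75, 1, 1.5, 2.
g(0.75) = 0.6875, g(1) = 1, g(1.5) = 1.25, g(2) = 1.
Sum = Σ Δs_i · g(s_i).
Sum = 1.546875.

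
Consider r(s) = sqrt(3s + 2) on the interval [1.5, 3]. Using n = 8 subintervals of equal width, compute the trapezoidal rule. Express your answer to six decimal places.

4.424281

Δs = (3 − 1.5)/8 = 0.1875.
r(1.5) ≈ 2.549510, r(1.6875) ≈ 2.657536, r(1.875) ≈ 2.761340, r(2.0625) ≈ 2.861381, r(2.25) ≈ 2.958040, r(2.4375) ≈ 3.051639, r(2.625) ≈ 3.142451, r(2.8125) ≈ 3.230712, r(3) ≈ 3.316625.
T_8 = (Δs/2)·[r(s_0) + 2r(s_1) + ... + 2r(s_{7}) + r(s_8)].
Sum ≈ 4.424281.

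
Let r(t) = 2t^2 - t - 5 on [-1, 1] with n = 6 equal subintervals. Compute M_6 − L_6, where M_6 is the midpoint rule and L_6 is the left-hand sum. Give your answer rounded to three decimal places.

-0.444

M_6 ≈ -8.70370.
L_6 ≈ -8.25926.
M_6 − L_6 ≈ -0.444.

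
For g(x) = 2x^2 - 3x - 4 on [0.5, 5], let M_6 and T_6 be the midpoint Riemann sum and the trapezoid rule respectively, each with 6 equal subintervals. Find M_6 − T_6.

M_6 = 27.703125.
T_6 = 28.96875.
M_6 − T_6 = -1.265625.

-1.265625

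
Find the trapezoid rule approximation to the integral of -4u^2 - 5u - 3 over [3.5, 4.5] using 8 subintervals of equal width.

-87.34375

Δu = (4.5 − 3.5)/8 = 0.125.
f(3.5) = -69.5, f(3.625) = -73.6875, f(3.75) = -78, f(3.875) = -82.4375, f(4) = -87, f(4.125) = -91.6875, f(4.25) = -96.5, f(4.375) = -101.4375, f(4.5) = -106.5.
T_8 = (Δu/2)·[f(u_0) + 2f(u_1) + ... + 2f(u_{7}) + f(u_8)].
Sum = -87.34375.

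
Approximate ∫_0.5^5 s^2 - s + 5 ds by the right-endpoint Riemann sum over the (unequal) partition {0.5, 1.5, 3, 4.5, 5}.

65.875

Subinterval widths: 1, 1.5, 1.5, 0.5.
Right endpoints: 1.5, 3, 4.5, 5.
f(1.5) = 5.75, f(3) = 11, f(4.5) = 20.75, f(5) = 25.
Sum = Σ Δs_i · f(s_i).
Sum = 65.875.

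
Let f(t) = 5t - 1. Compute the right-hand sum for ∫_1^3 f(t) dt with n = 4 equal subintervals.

Δt = (3 − 1)/4 = 0.5.
Right endpoints: 1.5, 2, 2.5, 3.
f(1.5) = 6.5, f(2) = 9, f(2.5) = 11.5, f(3) = 14.
Sum = Δt · [f(1.5) + f(2) + f(2.5) + f(3)].
Sum = 20.5.

20.5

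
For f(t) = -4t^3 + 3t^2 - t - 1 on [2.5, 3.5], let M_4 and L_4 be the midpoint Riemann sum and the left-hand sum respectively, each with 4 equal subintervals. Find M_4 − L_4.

M_4 = -87.578125.
L_4 = -76.59375.
M_4 − L_4 = -10.984375.

-10.984375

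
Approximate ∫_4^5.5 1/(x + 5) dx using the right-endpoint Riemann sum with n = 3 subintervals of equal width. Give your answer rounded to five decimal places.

0.15025

Δx = (5.5 − 4)/3 = 0.5.
Right endpoints: 4.5, 5, 5.5.
f(4.5) = 2/19, f(5) = 0.1, f(5.5) = 2/21.
Sum = Δx · [f(4.5) + f(5) + f(5.5)].
Sum ≈ 0.15025.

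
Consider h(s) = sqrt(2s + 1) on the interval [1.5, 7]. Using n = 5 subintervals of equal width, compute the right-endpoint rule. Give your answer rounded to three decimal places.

17.704

Δs = (7 − 1.5)/5 = 1.1.
Right endpoints: 2.6, 3.7, 4.8, 5.9, 7.
h(2.6) ≈ 2.490, h(3.7) ≈ 2.898, h(4.8) ≈ 3.256, h(5.9) ≈ 3.578, h(7) ≈ 3.873.
Sum = Δs · [h(2.6) + h(3.7) + h(4.8) + h(5.9) + h(7)].
Sum ≈ 17.704.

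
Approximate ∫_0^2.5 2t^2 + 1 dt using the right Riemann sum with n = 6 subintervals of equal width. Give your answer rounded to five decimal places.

15.66551

Δt = (2.5 − 0)/6 = 5/12.
Right endpoints: 5/12, 5/6, 1.25, 5/3, 25/12, 2.5.
f(5/12) = 97/72, f(5/6) = 43/18, f(1.25) = 4.125, f(5/3) = 59/9, f(25/12) = 697/72, f(2.5) = 13.5.
Sum = Δt · [f(5/12) + f(5/6) + f(1.25) + ...].
Sum ≈ 15.66551.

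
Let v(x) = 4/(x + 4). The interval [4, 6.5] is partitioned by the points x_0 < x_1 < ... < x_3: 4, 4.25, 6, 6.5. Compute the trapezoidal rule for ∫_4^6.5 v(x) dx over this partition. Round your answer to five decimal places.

Subinterval widths: 0.25, 1.75, 0.5.
v(4) = 0.5, v(4.25) = 16/33, v(6) = 0.4, v(6.5) = 8/21.
On each subinterval the trapezoid contributes (Δx_i/2)·[v(x_{i-1}) + v(x_i)].
Sum ≈ 1.09259.

1.09259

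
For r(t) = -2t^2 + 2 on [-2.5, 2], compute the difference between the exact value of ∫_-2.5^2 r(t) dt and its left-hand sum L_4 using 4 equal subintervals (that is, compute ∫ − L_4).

4.4296875

Exact integral: ∫_-2.5^2 r(t) dt = -6.75.
L_4 = -11.1796875.
Error = -6.75 − (-11.1796875) = 4.4296875.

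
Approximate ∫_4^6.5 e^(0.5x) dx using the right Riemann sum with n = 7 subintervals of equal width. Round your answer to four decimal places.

40.1863

Δx = (6.5 − 4)/7 = 5/14.
Right endpoints: 61/14, 33/7, 71/14, 38/7, 81/14, 43/7, 6.5.
f(61/14) ≈ 8.8337, f(33/7) ≈ 10.5607, f(71/14) ≈ 12.6254, f(38/7) ≈ 15.0938, f(81/14) ≈ 18.0448, f(43/7) ≈ 21.5727, f(6.5) ≈ 25.7903.
Sum = Δx · [f(61/14) + f(33/7) + f(71/14) + ...].
Sum ≈ 40.1863.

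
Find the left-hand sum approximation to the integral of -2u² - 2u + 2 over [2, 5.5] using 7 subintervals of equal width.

Δu = (5.5 − 2)/7 = 0.5.
Left endpoints: 2, 2.5, 3, 3.5, 4, 4.5, 5.
f(2) = -10, f(2.5) = -15.5, f(3) = -22, f(3.5) = -29.5, f(4) = -38, f(4.5) = -47.5, f(5) = -58.
Sum = Δu · [f(2) + f(2.5) + f(3) + ...].
Sum = -110.25.

-110.25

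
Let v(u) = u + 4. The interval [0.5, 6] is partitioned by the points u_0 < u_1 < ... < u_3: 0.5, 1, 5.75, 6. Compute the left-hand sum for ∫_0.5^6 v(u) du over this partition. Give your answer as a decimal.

28.4375

Subinterval widths: 0.5, 4.75, 0.25.
Left endpoints: 0.5, 1, 5.75.
v(0.5) = 4.5, v(1) = 5, v(5.75) = 9.75.
Sum = Σ Δu_i · v(u_i).
Sum = 28.4375.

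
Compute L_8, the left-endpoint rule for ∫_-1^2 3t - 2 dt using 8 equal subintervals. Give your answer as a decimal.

Δt = (2 − (-1))/8 = 0.375.
Left endpoints: -1, -0.625, -0.25, 0.125, 0.5, 0.875, 1.25, 1.625.
f(-1) = -5, f(-0.625) = -3.875, f(-0.25) = -2.75, f(0.125) = -1.625, f(0.5) = -0.5, f(0.875) = 0.625, f(1.25) = 1.75, f(1.625) = 2.875.
Sum = Δt · [f(-1) + f(-0.625) + f(-0.25) + ...].
Sum = -3.1875.

-3.1875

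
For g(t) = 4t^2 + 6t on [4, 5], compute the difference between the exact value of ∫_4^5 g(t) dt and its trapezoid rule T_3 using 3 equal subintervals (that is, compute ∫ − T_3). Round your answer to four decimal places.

-0.0741

Exact integral: ∫_4^5 g(t) dt ≈ 108.333333.
T_3 ≈ 108.407407.
Error ≈ 108.333333 − 108.407407 ≈ -0.0741.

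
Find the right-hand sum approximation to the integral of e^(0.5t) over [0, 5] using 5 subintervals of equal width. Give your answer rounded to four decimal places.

Δt = (5 − 0)/5 = 1.
Right endpoints: 1, 2, 3, 4, 5.
f(1) ≈ 1.6487, f(2) ≈ 2.7183, f(3) ≈ 4.4817, f(4) ≈ 7.3891, f(5) ≈ 12.1825.
Sum = Δt · [f(1) + f(2) + f(3) + f(4) + f(5)].
Sum ≈ 28.4202.

28.4202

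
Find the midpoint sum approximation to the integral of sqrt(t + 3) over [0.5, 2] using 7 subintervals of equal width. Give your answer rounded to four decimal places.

Δt = (2 − 0.5)/7 = 3/14.
Midpoints: 17/28, 23/28, 29/28, 1.25, 41/28, 47/28, 53/28.
f(17/28) ≈ 1.8992, f(23/28) ≈ 1.9548, f(29/28) ≈ 2.0089, f(1.25) ≈ 2.0616, f(41/28) ≈ 2.1129, f(47/28) ≈ 2.1630, f(53/28) ≈ 2.2120.
Sum = Δt · [f(17/28) + f(23/28) + f(29/28) + ...].
Sum ≈ 3.0884.

3.0884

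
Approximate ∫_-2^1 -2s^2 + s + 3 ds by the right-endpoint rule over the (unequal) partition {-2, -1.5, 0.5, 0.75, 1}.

Subinterval widths: 0.5, 2, 0.25, 0.25.
Right endpoints: -1.5, 0.5, 0.75, 1.
f(-1.5) = -3, f(0.5) = 3, f(0.75) = 2.625, f(1) = 2.
Sum = Σ Δs_i · f(s_i).
Sum = 5.65625.

5.65625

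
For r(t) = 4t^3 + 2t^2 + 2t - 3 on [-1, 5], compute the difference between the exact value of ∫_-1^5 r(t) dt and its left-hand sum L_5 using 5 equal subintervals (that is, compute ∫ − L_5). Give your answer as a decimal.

Exact integral: ∫_-1^5 r(t) dt = 714.
L_5 = 413.04.
Error = 714 − 413.04 = 300.96.

300.96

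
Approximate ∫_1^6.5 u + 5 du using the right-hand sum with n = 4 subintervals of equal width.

Δu = (6.5 − 1)/4 = 1.375.
Right endpoints: 2.375, 3.75, 5.125, 6.5.
f(2.375) = 7.375, f(3.75) = 8.75, f(5.125) = 10.125, f(6.5) = 11.5.
Sum = Δu · [f(2.375) + f(3.75) + f(5.125) + f(6.5)].
Sum = 51.90625.

51.90625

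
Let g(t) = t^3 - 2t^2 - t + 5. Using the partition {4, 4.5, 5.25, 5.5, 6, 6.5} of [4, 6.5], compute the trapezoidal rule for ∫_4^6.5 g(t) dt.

Subinterval widths: 0.5, 0.75, 0.25, 0.5, 0.5.
g(4) = 33, g(4.5) = 51.125, g(5.25) = 89.328125, g(5.5) = 105.375, g(6) = 143, g(6.5) = 188.625.
On each subinterval the trapezoid contributes (Δt_i/2)·[g(t_{i-1}) + g(t_i)].
Sum = 243.0390625.

243.0390625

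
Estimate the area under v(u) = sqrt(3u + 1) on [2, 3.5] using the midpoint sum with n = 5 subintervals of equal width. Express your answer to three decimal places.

Δu = (3.5 − 2)/5 = 0.3.
Midpoints: 2.15, 2.45, 2.75, 3.05, 3.35.
v(2.15) ≈ 2.729, v(2.45) ≈ 2.890, v(2.75) ≈ 3.041, v(3.05) ≈ 3.186, v(3.35) ≈ 3.324.
Sum = Δu · [v(2.15) + v(2.45) + v(2.75) + v(3.05) + v(3.35)].
Sum ≈ 4.551.

4.551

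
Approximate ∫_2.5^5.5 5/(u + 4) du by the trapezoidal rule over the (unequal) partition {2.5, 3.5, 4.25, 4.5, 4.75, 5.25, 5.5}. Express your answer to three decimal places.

1.901

Subinterval widths: 1, 0.75, 0.25, 0.25, 0.5, 0.25.
f(2.5) = 10/13, f(3.5) = 2/3, f(4.25) = 20/33, f(4.5) = 10/17, f(4.75) = 4/7, f(5.25) = 20/37, f(5.5) = 10/19.
On each subinterval the trapezoid contributes (Δu_i/2)·[f(u_{i-1}) + f(u_i)].
Sum ≈ 1.901.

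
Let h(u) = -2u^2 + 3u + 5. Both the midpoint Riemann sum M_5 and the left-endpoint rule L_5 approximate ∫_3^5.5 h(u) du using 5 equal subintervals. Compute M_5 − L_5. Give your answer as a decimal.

-8.4375

M_5 = -48.4375.
L_5 = -40.
M_5 − L_5 = -8.4375.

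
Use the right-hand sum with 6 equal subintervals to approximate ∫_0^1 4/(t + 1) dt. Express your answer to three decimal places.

Δt = (1 − 0)/6 = 1/6.
Right endpoints: 1/6, 1/3, 0.5, 2/3, 5/6, 1.
f(1/6) = 24/7, f(1/3) = 3, f(0.5) = 8/3, f(2/3) = 2.4, f(5/6) = 24/11, f(1) = 2.
Sum = Δt · [f(1/6) + f(1/3) + f(0.5) + ...].
Sum ≈ 2.613.

2.613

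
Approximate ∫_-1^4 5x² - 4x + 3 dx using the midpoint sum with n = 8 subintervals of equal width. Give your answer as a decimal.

92.51953125

Δx = (4 − (-1))/8 = 0.625.
Midpoints: -0.6875, -0.0625, 0.5625, 1.1875, 1.8125, 2.4375, 3.0625, 3.6875.
f(-0.6875) = 8.11328125, f(-0.0625) = 3.26953125, f(0.5625) = 2.33203125, f(1.1875) = 5.30078125, f(1.8125) = 12.17578125, f(2.4375) = 22.95703125, f(3.0625) = 37.64453125, f(3.6875) = 56.23828125.
Sum = Δx · [f(-0.6875) + f(-0.0625) + f(0.5625) + ...].
Sum = 92.51953125.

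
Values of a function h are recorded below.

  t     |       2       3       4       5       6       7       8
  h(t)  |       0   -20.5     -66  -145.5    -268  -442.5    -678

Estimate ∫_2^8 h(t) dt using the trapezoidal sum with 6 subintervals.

-1281.5

Δt = 1.
T_6 = (1/2)·[0 + 2·(-20.5) + 2·(-66) + 2·(-145.5) + 2·(-268) + 2·(-442.5) + (-678)] = -1281.5.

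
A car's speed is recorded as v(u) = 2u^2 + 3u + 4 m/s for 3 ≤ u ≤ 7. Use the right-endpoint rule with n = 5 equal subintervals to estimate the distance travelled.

Δu = (7 − 3)/5 = 0.8.
Right endpoints: 3.8, 4.6, 5.4, 6.2, 7.
v(3.8) = 44.28, v(4.6) = 60.12, v(5.4) = 78.52, v(6.2) = 99.48, v(7) = 123.
Sum = Δu · [v(3.8) + v(4.6) + v(5.4) + v(6.2) + v(7)].
Sum = 324.32.

324.32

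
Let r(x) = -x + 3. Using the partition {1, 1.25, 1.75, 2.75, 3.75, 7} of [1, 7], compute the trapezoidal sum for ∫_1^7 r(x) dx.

-6

Subinterval widths: 0.25, 0.5, 1, 1, 3.25.
r(1) = 2, r(1.25) = 1.75, r(1.75) = 1.25, r(2.75) = 0.25, r(3.75) = -0.75, r(7) = -4.
On each subinterval the trapezoid contributes (Δx_i/2)·[r(x_{i-1}) + r(x_i)].
Sum = -6.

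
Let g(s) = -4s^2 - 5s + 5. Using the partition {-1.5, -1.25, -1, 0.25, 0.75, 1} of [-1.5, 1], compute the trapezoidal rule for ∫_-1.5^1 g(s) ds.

Subinterval widths: 0.25, 0.25, 1.25, 0.5, 0.25.
g(-1.5) = 3.5, g(-1.25) = 5, g(-1) = 6, g(0.25) = 3.5, g(0.75) = -1, g(1) = -4.
On each subinterval the trapezoid contributes (Δs_i/2)·[g(s_{i-1}) + g(s_i)].
Sum = 8.375.

8.375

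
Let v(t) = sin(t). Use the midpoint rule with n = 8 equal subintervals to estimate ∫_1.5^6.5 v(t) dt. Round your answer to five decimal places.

-0.92076

Δt = (6.5 − 1.5)/8 = 0.625.
Midpoints: 1.8125, 2.4375, 3.0625, 3.6875, 4.3125, 4.9375, 5.5625, 6.1875.
v(1.8125) ≈ 0.97093, v(2.4375) ≈ 0.64734, v(3.0625) ≈ 0.07901, v(3.6875) ≈ -0.51919, v(4.3125) ≈ -0.92110, v(4.9375) ≈ -0.97477, v(5.5625) ≈ -0.65990, v(6.1875) ≈ -0.09554.
Sum = Δt · [v(1.8125) + v(2.4375) + v(3.0625) + ...].
Sum ≈ -0.92076.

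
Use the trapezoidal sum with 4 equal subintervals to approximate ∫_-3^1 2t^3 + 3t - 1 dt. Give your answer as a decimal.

-60

Δt = (1 − (-3))/4 = 1.
f(-3) = -64, f(-2) = -23, f(-1) = -6, f(0) = -1, f(1) = 4.
T_4 = (Δt/2)·[f(t_0) + 2f(t_1) + 2f(t_2) + 2f(t_3) + f(t_4)].
Sum = -60.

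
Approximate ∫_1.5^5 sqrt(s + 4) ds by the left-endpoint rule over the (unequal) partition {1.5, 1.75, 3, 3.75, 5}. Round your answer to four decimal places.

Subinterval widths: 0.25, 1.25, 0.75, 1.25.
Left endpoints: 1.5, 1.75, 3, 3.75.
f(1.5) ≈ 2.3452, f(1.75) ≈ 2.3979, f(3) ≈ 2.6458, f(3.75) ≈ 2.7839.
Sum = Σ Δs_i · f(s_i).
Sum ≈ 9.0479.

9.0479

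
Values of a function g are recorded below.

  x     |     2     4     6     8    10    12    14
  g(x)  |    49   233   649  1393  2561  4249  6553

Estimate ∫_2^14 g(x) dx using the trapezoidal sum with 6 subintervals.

24772

Δx = 2.
T_6 = (2/2)·[49 + 2·233 + 2·649 + 2·1393 + 2·2561 + 2·4249 + 6553] = 24772.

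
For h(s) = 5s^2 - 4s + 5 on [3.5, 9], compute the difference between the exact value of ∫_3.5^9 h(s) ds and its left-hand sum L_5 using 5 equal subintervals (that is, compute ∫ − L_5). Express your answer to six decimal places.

171.416667

Exact integral: ∫_3.5^9 h(s) ds ≈ 1033.54166667.
L_5 = 862.125.
Error ≈ 1033.54166667 − 862.125 ≈ 171.416667.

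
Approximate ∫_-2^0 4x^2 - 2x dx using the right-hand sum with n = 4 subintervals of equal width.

Δx = (0 − (-2))/4 = 0.5.
Right endpoints: -1.5, -1, -0.5, 0.
f(-1.5) = 12, f(-1) = 6, f(-0.5) = 2, f(0) = 0.
Sum = Δx · [f(-1.5) + f(-1) + f(-0.5) + f(0)].
Sum = 10.

10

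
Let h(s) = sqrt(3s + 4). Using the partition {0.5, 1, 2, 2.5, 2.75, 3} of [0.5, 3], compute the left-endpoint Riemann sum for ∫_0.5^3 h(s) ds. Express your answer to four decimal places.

7.1223

Subinterval widths: 0.5, 1, 0.5, 0.25, 0.25.
Left endpoints: 0.5, 1, 2, 2.5, 2.75.
h(0.5) ≈ 2.3452, h(1) ≈ 2.6458, h(2) ≈ 3.1623, h(2.5) ≈ 3.3912, h(2.75) ≈ 3.5000.
Sum = Σ Δs_i · h(s_i).
Sum ≈ 7.1223.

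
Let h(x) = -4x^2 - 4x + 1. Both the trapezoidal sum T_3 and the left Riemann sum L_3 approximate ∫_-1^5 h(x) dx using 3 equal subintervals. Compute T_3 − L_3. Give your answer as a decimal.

T_3 = -226.
L_3 = -106.
T_3 − L_3 = -120.

-120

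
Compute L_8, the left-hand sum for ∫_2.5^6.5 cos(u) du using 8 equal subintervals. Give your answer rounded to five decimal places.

-0.81976

Δu = (6.5 − 2.5)/8 = 0.5.
Left endpoints: 2.5, 3, 3.5, 4, 4.5, 5, 5.5, 6.
f(2.5) ≈ -0.80114, f(3) ≈ -0.98999, f(3.5) ≈ -0.93646, f(4) ≈ -0.65364, f(4.5) ≈ -0.21080, f(5) ≈ 0.28366, f(5.5) ≈ 0.70867, f(6) ≈ 0.96017.
Sum = Δu · [f(2.5) + f(3) + f(3.5) + ...].
Sum ≈ -0.81976.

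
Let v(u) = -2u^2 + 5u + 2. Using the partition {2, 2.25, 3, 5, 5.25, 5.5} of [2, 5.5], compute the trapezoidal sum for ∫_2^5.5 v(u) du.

-35.78125

Subinterval widths: 0.25, 0.75, 2, 0.25, 0.25.
v(2) = 4, v(2.25) = 3.125, v(3) = -1, v(5) = -23, v(5.25) = -26.875, v(5.5) = -31.
On each subinterval the trapezoid contributes (Δu_i/2)·[v(u_{i-1}) + v(u_i)].
Sum = -35.78125.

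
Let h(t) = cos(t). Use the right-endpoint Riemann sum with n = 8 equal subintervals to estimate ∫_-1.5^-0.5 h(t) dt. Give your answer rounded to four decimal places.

Δt = (-0.5 − (-1.5))/8 = 0.125.
Right endpoints: -1.375, -1.25, -1.125, -1, -0.875, -0.75, -0.625, -0.5.
h(-1.375) ≈ 0.1945, h(-1.25) ≈ 0.3153, h(-1.125) ≈ 0.4312, h(-1) ≈ 0.5403, h(-0.875) ≈ 0.6410, h(-0.75) ≈ 0.7317, h(-0.625) ≈ 0.8110, h(-0.5) ≈ 0.8776.
Sum = Δt · [h(-1.375) + h(-1.25) + h(-1.125) + ...].
Sum ≈ 0.5678.

0.5678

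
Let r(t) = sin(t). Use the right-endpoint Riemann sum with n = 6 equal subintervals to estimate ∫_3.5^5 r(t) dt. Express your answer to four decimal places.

-1.2898

Δt = (5 − 3.5)/6 = 0.25.
Right endpoints: 3.75, 4, 4.25, 4.5, 4.75, 5.
r(3.75) ≈ -0.5716, r(4) ≈ -0.7568, r(4.25) ≈ -0.8950, r(4.5) ≈ -0.9775, r(4.75) ≈ -0.9993, r(5) ≈ -0.9589.
Sum = Δt · [r(3.75) + r(4) + r(4.25) + ...].
Sum ≈ -1.2898.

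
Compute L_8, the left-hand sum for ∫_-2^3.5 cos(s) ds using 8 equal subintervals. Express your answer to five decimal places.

Δs = (3.5 − (-2))/8 = 0.6875.
Left endpoints: -2, -1.3125, -0.625, 0.0625, 0.75, 1.4375, 2.125, 2.8125.
f(-2) ≈ -0.41615, f(-1.3125) ≈ 0.25543, f(-0.625) ≈ 0.81096, f(0.0625) ≈ 0.99805, f(0.75) ≈ 0.73169, f(1.4375) ≈ 0.13290, f(2.125) ≈ -0.52627, f(2.8125) ≈ -0.94634.
Sum = Δs · [f(-2) + f(-1.3125) + f(-0.625) + ...].
Sum ≈ 0.71520.

0.71520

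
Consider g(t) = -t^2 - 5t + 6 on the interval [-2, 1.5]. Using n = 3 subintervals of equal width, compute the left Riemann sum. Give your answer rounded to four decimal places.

Δt = (1.5 − (-2))/3 = 7/6.
Left endpoints: -2, -5/6, 1/3.
g(-2) = 12, g(-5/6) = 341/36, g(1/3) = 38/9.
Sum = Δt · [g(-2) + g(-5/6) + g(1/3)].
Sum ≈ 29.9769.

29.9769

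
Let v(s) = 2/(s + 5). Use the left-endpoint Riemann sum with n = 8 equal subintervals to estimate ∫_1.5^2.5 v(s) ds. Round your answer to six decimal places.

0.288781

Δs = (2.5 − 1.5)/8 = 0.125.
Left endpoints: 1.5, 1.625, 1.75, 1.875, 2, 2.125, 2.25, 2.375.
v(1.5) = 4/13, v(1.625) = 16/53, v(1.75) = 8/27, v(1.875) = 16/55, v(2) = 2/7, v(2.125) = 16/57, v(2.25) = 8/29, v(2.375) = 16/59.
Sum = Δs · [v(1.5) + v(1.625) + v(1.75) + ...].
Sum ≈ 0.288781.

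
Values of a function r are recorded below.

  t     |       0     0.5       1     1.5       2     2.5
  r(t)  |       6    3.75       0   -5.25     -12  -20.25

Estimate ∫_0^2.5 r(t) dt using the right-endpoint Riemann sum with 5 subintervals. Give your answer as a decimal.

-16.875

Δt = 0.5.
Sum = 0.5·[3.75 + 0 + (-5.25) + (-12) + (-20.25)] = -16.875.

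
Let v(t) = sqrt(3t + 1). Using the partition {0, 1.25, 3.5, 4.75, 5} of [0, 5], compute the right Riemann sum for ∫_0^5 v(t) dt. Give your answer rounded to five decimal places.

Subinterval widths: 1.25, 2.25, 1.25, 0.25.
Right endpoints: 1.25, 3.5, 4.75, 5.
v(1.25) ≈ 2.17945, v(3.5) ≈ 3.39116, v(4.75) ≈ 3.90512, v(5) ≈ 4.00000.
Sum = Σ Δt_i · v(t_i).
Sum ≈ 16.23584.

16.23584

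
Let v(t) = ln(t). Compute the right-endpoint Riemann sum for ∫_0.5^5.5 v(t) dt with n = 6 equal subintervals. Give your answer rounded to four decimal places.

5.6237

Δt = (5.5 − 0.5)/6 = 5/6.
Right endpoints: 4/3, 13/6, 3, 23/6, 14/3, 5.5.
v(4/3) ≈ 0.2877, v(13/6) ≈ 0.7732, v(3) ≈ 1.0986, v(23/6) ≈ 1.3437, v(14/3) ≈ 1.5404, v(5.5) ≈ 1.7047.
Sum = Δt · [v(4/3) + v(13/6) + v(3) + ...].
Sum ≈ 5.6237.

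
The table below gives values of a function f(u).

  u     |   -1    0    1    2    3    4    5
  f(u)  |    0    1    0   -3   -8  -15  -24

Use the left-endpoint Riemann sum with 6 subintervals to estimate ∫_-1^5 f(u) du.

Δu = 1.
Sum = 1·[0 + 1 + 0 + (-3) + (-8) + (-15)] = -25.

-25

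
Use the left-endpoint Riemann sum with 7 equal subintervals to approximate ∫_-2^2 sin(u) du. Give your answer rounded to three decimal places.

Δu = (2 − (-2))/7 = 4/7.
Left endpoints: -2, -10/7, -6/7, -2/7, 2/7, 6/7, 10/7.
f(-2) ≈ -0.909, f(-10/7) ≈ -0.990, f(-6/7) ≈ -0.756, f(-2/7) ≈ -0.282, f(2/7) ≈ 0.282, f(6/7) ≈ 0.756, f(10/7) ≈ 0.990.
Sum = Δu · [f(-2) + f(-10/7) + f(-6/7) + ...].
Sum ≈ -0.520.

-0.520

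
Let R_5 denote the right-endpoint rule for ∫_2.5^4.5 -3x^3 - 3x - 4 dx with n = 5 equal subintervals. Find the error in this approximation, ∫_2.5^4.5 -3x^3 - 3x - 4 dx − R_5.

48.18

Exact integral: ∫_2.5^4.5 f(x) dx = -307.25.
R_5 = -355.43.
Error = -307.25 − (-355.43) = 48.18.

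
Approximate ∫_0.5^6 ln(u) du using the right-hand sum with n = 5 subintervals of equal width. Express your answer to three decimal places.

6.797

Δu = (6 − 0.5)/5 = 1.1.
Right endpoints: 1.6, 2.7, 3.8, 4.9, 6.
f(1.6) ≈ 0.470, f(2.7) ≈ 0.993, f(3.8) ≈ 1.335, f(4.9) ≈ 1.589, f(6) ≈ 1.792.
Sum = Δu · [f(1.6) + f(2.7) + f(3.8) + f(4.9) + f(6)].
Sum ≈ 6.797.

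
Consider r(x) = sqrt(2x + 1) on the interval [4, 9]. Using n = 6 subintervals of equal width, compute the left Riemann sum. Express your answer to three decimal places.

18.034

Δx = (9 − 4)/6 = 5/6.
Left endpoints: 4, 29/6, 17/3, 6.5, 22/3, 49/6.
r(4) ≈ 3.000, r(29/6) ≈ 3.266, r(17/3) ≈ 3.512, r(6.5) ≈ 3.742, r(22/3) ≈ 3.958, r(49/6) ≈ 4.163.
Sum = Δx · [r(4) + r(29/6) + r(17/3) + ...].
Sum ≈ 18.034.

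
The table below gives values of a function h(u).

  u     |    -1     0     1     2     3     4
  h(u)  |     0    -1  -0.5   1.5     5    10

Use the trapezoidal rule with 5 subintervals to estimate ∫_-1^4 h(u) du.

10

Δu = 1.
T_5 = (1/2)·[0 + 2·(-1) + 2·(-0.5) + 2·1.5 + 2·5 + 10] = 10.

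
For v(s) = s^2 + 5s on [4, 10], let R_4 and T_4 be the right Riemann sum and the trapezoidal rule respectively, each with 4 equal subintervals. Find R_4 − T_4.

R_4 = 609.75.
T_4 = 524.25.
R_4 − T_4 = 85.5.

85.5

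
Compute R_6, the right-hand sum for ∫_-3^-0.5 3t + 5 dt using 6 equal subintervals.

Δt = (-0.5 − (-3))/6 = 5/12.
Right endpoints: -31/12, -13/6, -1.75, -4/3, -11/12, -0.5.
f(-31/12) = -2.75, f(-13/6) = -1.5, f(-1.75) = -0.25, f(-4/3) = 1, f(-11/12) = 2.25, f(-0.5) = 3.5.
Sum = Δt · [f(-31/12) + f(-13/6) + f(-1.75) + ...].
Sum = 0.9375.

0.9375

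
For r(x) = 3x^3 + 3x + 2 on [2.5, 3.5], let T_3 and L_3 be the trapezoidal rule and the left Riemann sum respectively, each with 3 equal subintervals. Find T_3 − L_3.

T_3 = 94.75.
L_3 = 80.625.
T_3 − L_3 = 14.125.

14.125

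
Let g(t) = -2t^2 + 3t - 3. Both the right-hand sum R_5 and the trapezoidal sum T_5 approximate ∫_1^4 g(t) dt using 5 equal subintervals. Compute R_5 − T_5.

-6.3

R_5 = -35.16.
T_5 = -28.86.
R_5 − T_5 = -6.3.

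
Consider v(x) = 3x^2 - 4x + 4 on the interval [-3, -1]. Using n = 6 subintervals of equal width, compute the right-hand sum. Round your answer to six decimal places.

44.777778

Δx = (-1 − (-3))/6 = 1/3.
Right endpoints: -8/3, -7/3, -2, -5/3, -4/3, -1.
v(-8/3) = 36, v(-7/3) = 89/3, v(-2) = 24, v(-5/3) = 19, v(-4/3) = 44/3, v(-1) = 11.
Sum = Δx · [v(-8/3) + v(-7/3) + v(-2) + ...].
Sum ≈ 44.777778.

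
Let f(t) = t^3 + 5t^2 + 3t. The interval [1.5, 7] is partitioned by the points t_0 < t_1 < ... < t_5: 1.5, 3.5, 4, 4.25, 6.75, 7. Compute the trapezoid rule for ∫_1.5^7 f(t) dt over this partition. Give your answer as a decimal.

1308.2578125

Subinterval widths: 2, 0.5, 0.25, 2.5, 0.25.
f(1.5) = 19.125, f(3.5) = 114.625, f(4) = 156, f(4.25) = 179.828125, f(6.75) = 555.609375, f(7) = 609.
On each subinterval the trapezoid contributes (Δt_i/2)·[f(t_{i-1}) + f(t_i)].
Sum = 1308.2578125.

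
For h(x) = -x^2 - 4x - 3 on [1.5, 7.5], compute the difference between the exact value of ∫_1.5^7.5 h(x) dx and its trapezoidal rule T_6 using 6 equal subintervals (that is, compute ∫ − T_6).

1

Exact integral: ∫_1.5^7.5 h(x) dx = -265.5.
T_6 = -266.5.
Error = -265.5 − (-266.5) = 1.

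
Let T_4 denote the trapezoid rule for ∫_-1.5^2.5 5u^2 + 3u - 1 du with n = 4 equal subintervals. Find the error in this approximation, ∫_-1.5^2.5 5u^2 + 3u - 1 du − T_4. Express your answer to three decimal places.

-3.333

Exact integral: ∫_-1.5^2.5 f(u) du ≈ 33.66667.
T_4 = 37.
Error ≈ 33.66667 − 37 ≈ -3.333.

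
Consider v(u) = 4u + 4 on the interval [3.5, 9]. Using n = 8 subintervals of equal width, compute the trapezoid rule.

159.5

Δu = (9 − 3.5)/8 = 0.6875.
v(3.5) = 18, v(4.1875) = 20.75, v(4.875) = 23.5, v(5.5625) = 26.25, v(6.25) = 29, v(6.9375) = 31.75, v(7.625) = 34.5, v(8.3125) = 37.25, v(9) = 40.
T_8 = (Δu/2)·[v(u_0) + 2v(u_1) + ... + 2v(u_{7}) + v(u_8)].
Sum = 159.5.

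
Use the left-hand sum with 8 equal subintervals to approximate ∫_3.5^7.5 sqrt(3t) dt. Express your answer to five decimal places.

15.77740

Δt = (7.5 − 3.5)/8 = 0.5.
Left endpoints: 3.5, 4, 4.5, 5, 5.5, 6, 6.5, 7.
f(3.5) ≈ 3.24037, f(4) ≈ 3.46410, f(4.5) ≈ 3.67423, f(5) ≈ 3.87298, f(5.5) ≈ 4.06202, f(6) ≈ 4.24264, f(6.5) ≈ 4.41588, f(7) ≈ 4.58258.
Sum = Δt · [f(3.5) + f(4) + f(4.5) + ...].
Sum ≈ 15.77740.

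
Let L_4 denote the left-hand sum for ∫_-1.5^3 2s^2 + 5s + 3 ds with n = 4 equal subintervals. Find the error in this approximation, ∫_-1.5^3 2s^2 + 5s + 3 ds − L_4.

Exact integral: ∫_-1.5^3 f(s) ds = 50.625.
L_4 = 32.2734375.
Error = 50.625 − 32.2734375 = 18.3515625.

18.3515625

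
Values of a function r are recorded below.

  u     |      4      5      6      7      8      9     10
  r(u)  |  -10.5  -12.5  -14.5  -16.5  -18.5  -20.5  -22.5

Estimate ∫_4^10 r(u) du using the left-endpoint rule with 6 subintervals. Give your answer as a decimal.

Δu = 1.
Sum = 1·[(-10.5) + (-12.5) + (-14.5) + (-16.5) + (-18.5) + (-20.5)] = -93.

-93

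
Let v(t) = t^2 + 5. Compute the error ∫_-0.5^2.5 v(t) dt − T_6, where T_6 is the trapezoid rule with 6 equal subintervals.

-0.125

Exact integral: ∫_-0.5^2.5 v(t) dt = 20.25.
T_6 = 20.375.
Error = 20.25 − 20.375 = -0.125.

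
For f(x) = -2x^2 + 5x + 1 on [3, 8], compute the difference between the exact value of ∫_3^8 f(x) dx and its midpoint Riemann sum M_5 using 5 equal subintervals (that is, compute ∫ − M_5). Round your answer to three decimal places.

-0.833

Exact integral: ∫_3^8 f(x) dx ≈ -180.83333.
M_5 = -180.
Error ≈ -180.83333 − (-180) ≈ -0.833.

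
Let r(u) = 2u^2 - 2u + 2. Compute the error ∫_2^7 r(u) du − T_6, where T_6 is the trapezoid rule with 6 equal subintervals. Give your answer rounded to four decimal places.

Exact integral: ∫_2^7 r(u) du ≈ 188.333333.
T_6 ≈ 189.490741.
Error ≈ 188.333333 − 189.490741 ≈ -1.1574.

-1.1574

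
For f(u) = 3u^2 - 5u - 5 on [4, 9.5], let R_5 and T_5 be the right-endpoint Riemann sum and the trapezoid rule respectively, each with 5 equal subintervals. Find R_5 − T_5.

R_5 = 690.965.
T_5 = 583.5775.
R_5 − T_5 = 107.3875.

107.3875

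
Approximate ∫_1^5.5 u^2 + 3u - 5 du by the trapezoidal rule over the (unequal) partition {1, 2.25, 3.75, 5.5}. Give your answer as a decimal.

Subinterval widths: 1.25, 1.5, 1.75.
f(1) = -1, f(2.25) = 6.8125, f(3.75) = 20.3125, f(5.5) = 41.75.
On each subinterval the trapezoid contributes (Δu_i/2)·[f(u_{i-1}) + f(u_i)].
Sum = 78.28125.

78.28125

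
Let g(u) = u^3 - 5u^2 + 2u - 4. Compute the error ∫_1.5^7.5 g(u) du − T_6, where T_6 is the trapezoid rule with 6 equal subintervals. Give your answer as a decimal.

-8.5

Exact integral: ∫_1.5^7.5 g(u) du = 122.25.
T_6 = 130.75.
Error = 122.25 − 130.75 = -8.5.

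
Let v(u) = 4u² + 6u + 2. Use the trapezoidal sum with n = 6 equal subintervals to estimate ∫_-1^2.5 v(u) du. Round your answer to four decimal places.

45.7106

Δu = (2.5 − (-1))/6 = 7/12.
v(-1) = 0, v(-5/12) = 7/36, v(1/6) = 28/9, v(0.75) = 8.75, v(4/3) = 154/9, v(23/12) = 1015/36, v(2.5) = 42.
T_6 = (Δu/2)·[v(u_0) + 2v(u_1) + ... + 2v(u_{5}) + v(u_6)].
Sum ≈ 45.7106.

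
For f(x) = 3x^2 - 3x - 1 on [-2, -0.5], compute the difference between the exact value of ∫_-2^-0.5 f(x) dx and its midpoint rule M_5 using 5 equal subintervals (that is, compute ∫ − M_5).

Exact integral: ∫_-2^-0.5 f(x) dx = 12.
M_5 = 11.96625.
Error = 12 − 11.96625 = 0.03375.

0.03375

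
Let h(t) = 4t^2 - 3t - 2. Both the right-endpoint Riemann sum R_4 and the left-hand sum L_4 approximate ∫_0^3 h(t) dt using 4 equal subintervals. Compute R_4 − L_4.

R_4 = 27.75.
L_4 = 7.5.
R_4 − L_4 = 20.25.

20.25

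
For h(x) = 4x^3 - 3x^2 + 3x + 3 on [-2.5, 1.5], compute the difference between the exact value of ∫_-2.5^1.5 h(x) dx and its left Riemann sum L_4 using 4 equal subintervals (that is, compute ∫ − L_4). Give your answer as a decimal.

Exact integral: ∫_-2.5^1.5 h(x) dx = -47.
L_4 = -103.
Error = -47 − (-103) = 56.

56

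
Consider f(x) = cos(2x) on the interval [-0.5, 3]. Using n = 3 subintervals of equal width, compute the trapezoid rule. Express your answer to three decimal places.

Δx = (3 − (-0.5))/3 = 7/6.
f(-0.5) ≈ 0.540, f(2/3) ≈ 0.235, f(11/6) ≈ -0.865, f(3) ≈ 0.960.
T_3 = (Δx/2)·[f(x_0) + 2f(x_1) + 2f(x_2) + f(x_3)].
Sum ≈ 0.140.

0.140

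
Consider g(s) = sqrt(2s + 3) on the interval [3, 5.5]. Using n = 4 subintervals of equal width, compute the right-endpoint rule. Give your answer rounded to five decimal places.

8.69069

Δs = (5.5 − 3)/4 = 0.625.
Right endpoints: 3.625, 4.25, 4.875, 5.5.
g(3.625) ≈ 3.20156, g(4.25) ≈ 3.39116, g(4.875) ≈ 3.57071, g(5.5) ≈ 3.74166.
Sum = Δs · [g(3.625) + g(4.25) + g(4.875) + g(5.5)].
Sum ≈ 8.69069.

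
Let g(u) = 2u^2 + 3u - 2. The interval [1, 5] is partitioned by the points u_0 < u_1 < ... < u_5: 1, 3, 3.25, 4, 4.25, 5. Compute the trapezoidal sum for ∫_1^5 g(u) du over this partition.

Subinterval widths: 2, 0.25, 0.75, 0.25, 0.75.
g(1) = 3, g(3) = 25, g(3.25) = 28.875, g(4) = 42, g(4.25) = 46.875, g(5) = 63.
On each subinterval the trapezoid contributes (Δu_i/2)·[g(u_{i-1}) + g(u_i)].
Sum = 113.625.

113.625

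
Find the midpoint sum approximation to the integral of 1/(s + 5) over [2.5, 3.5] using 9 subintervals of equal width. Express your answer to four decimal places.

0.1252

Δs = (3.5 − 2.5)/9 = 1/9.
Midpoints: 23/9, 8/3, 25/9, 26/9, 3, 28/9, 29/9, 10/3, 31/9.
f(23/9) = 9/68, f(8/3) = 3/23, f(25/9) = 9/70, f(26/9) = 9/71, f(3) = 0.125, f(28/9) = 9/73, f(29/9) = 9/74, f(10/3) = 0.12, f(31/9) = 9/76.
Sum = Δs · [f(23/9) + f(8/3) + f(25/9) + ...].
Sum ≈ 0.1252.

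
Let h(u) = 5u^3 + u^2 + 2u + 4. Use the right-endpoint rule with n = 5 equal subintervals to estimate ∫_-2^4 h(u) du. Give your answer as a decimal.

Δu = (4 − (-2))/5 = 1.2.
Right endpoints: -0.8, 0.4, 1.6, 2.8, 4.
h(-0.8) = 0.48, h(0.4) = 5.28, h(1.6) = 30.24, h(2.8) = 127.2, h(4) = 348.
Sum = Δu · [h(-0.8) + h(0.4) + h(1.6) + h(2.8) + h(4)].
Sum = 613.44.

613.44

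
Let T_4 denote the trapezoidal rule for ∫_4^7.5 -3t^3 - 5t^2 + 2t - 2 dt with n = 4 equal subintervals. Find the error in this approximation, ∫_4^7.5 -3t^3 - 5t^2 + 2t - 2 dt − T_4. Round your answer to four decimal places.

25.3454

Exact integral: ∫_4^7.5 f(t) dt ≈ -2744.255208.
T_4 ≈ -2769.600586.
Error ≈ -2744.255208 − (-2769.600586) ≈ 25.3454.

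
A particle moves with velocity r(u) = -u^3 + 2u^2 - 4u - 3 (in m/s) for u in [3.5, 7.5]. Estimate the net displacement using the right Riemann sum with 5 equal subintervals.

-729.82

Δu = (7.5 − 3.5)/5 = 0.8.
Right endpoints: 4.3, 5.1, 5.9, 6.7, 7.5.
r(4.3) = -62.727, r(5.1) = -104.031, r(5.9) = -162.359, r(6.7) = -240.783, r(7.5) = -342.375.
Sum = Δu · [r(4.3) + r(5.1) + r(5.9) + r(6.7) + r(7.5)].
Sum = -729.82.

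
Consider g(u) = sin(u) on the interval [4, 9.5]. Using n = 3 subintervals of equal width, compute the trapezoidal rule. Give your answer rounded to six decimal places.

0.241448

Δu = (9.5 − 4)/3 = 11/6.
g(4) ≈ -0.756802, g(35/6) ≈ -0.434832, g(23/3) ≈ 0.982508, g(9.5) ≈ -0.075151.
T_3 = (Δu/2)·[g(u_0) + 2g(u_1) + 2g(u_2) + g(u_3)].
Sum ≈ 0.241448.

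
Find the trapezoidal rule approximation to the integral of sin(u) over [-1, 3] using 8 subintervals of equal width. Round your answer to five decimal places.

1.49828

Δu = (3 − (-1))/8 = 0.5.
f(-1) ≈ -0.84147, f(-0.5) ≈ -0.47943, f(0) ≈ 0.00000, f(0.5) ≈ 0.47943, f(1) ≈ 0.84147, f(1.5) ≈ 0.99749, f(2) ≈ 0.90930, f(2.5) ≈ 0.59847, f(3) ≈ 0.14112.
T_8 = (Δu/2)·[f(u_0) + 2f(u_1) + ... + 2f(u_{7}) + f(u_8)].
Sum ≈ 1.49828.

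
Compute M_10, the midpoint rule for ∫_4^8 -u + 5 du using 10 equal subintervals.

Δu = (8 − 4)/10 = 0.4.
Midpoints: 4.2, 4.6, 5, 5.4, 5.8, 6.2, 6.6, 7, 7.4, 7.8.
f(4.2) = 0.8, f(4.6) = 0.4, f(5) = 0, f(5.4) = -0.4, f(5.8) = -0.8, f(6.2) = -1.2, f(6.6) = -1.6, f(7) = -2, f(7.4) = -2.4, f(7.8) = -2.8.
Sum = Δu · [f(4.2) + f(4.6) + f(5) + ...].
Sum = -4.

-4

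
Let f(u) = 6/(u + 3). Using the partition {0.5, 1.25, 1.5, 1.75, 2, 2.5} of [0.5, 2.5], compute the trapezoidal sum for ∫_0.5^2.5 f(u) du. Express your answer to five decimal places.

2.72059

Subinterval widths: 0.75, 0.25, 0.25, 0.25, 0.5.
f(0.5) = 12/7, f(1.25) = 24/17, f(1.5) = 4/3, f(1.75) = 24/19, f(2) = 1.2, f(2.5) = 12/11.
On each subinterval the trapezoid contributes (Δu_i/2)·[f(u_{i-1}) + f(u_i)].
Sum ≈ 2.72059.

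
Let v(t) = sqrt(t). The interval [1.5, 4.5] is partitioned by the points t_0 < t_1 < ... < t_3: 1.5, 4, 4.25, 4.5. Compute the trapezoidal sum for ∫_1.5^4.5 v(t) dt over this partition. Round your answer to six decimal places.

5.061484

Subinterval widths: 2.5, 0.25, 0.25.
v(1.5) ≈ 1.224745, v(4) ≈ 2.000000, v(4.25) ≈ 2.061553, v(4.5) ≈ 2.121320.
On each subinterval the trapezoid contributes (Δt_i/2)·[v(t_{i-1}) + v(t_i)].
Sum ≈ 5.061484.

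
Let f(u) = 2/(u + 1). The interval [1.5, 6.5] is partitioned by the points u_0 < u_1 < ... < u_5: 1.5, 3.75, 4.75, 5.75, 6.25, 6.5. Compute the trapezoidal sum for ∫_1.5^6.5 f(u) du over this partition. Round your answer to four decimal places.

2.2910

Subinterval widths: 2.25, 1, 1, 0.5, 0.25.
f(1.5) = 0.8, f(3.75) = 8/19, f(4.75) = 8/23, f(5.75) = 8/27, f(6.25) = 8/29, f(6.5) = 4/15.
On each subinterval the trapezoid contributes (Δu_i/2)·[f(u_{i-1}) + f(u_i)].
Sum ≈ 2.2910.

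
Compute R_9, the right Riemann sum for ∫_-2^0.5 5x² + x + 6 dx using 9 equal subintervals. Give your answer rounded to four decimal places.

24.5705

Δx = (0.5 − (-2))/9 = 5/18.
Right endpoints: -31/18, -13/9, -7/6, -8/9, -11/18, -1/3, -1/18, 2/9, 0.5.
f(-31/18) = 6191/324, f(-13/9) = 1214/81, f(-7/6) = 419/36, f(-8/9) = 734/81, f(-11/18) = 2351/324, f(-1/3) = 56/9, f(-1/18) = 1931/324, f(2/9) = 524/81, f(0.5) = 7.75.
Sum = Δx · [f(-31/18) + f(-13/9) + f(-7/6) + ...].
Sum ≈ 24.5705.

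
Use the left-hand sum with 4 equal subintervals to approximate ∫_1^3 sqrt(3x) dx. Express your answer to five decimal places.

Δx = (3 − 1)/4 = 0.5.
Left endpoints: 1, 1.5, 2, 2.5.
f(1) ≈ 1.73205, f(1.5) ≈ 2.12132, f(2) ≈ 2.44949, f(2.5) ≈ 2.73861.
Sum = Δx · [f(1) + f(1.5) + f(2) + f(2.5)].
Sum ≈ 4.52074.

4.52074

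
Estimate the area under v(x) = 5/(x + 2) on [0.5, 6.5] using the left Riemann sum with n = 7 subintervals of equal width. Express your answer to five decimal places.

6.76812

Δx = (6.5 − 0.5)/7 = 6/7.
Left endpoints: 0.5, 19/14, 31/14, 43/14, 55/14, 67/14, 79/14.
v(0.5) = 2, v(19/14) = 70/47, v(31/14) = 70/59, v(43/14) = 70/71, v(55/14) = 70/83, v(67/14) = 14/19, v(79/14) = 70/107.
Sum = Δx · [v(0.5) + v(19/14) + v(31/14) + ...].
Sum ≈ 6.76812.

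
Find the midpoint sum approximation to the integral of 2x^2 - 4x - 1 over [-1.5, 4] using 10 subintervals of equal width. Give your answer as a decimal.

Δx = (4 − (-1.5))/10 = 0.55.
Midpoints: -1.225, -0.675, -0.125, 0.425, 0.975, 1.525, 2.075, 2.625, 3.175, 3.725.
f(-1.225) = 6.90125, f(-0.675) = 2.61125, f(-0.125) = -0.46875, f(0.425) = -2.33875, f(0.975) = -2.99875, f(1.525) = -2.44875, f(2.075) = -0.68875, f(2.625) = 2.28125, f(3.175) = 6.46125, f(3.725) = 11.85125.
Sum = Δx · [f(-1.225) + f(-0.675) + f(-0.125) + ...].
Sum = 11.639375.

11.639375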